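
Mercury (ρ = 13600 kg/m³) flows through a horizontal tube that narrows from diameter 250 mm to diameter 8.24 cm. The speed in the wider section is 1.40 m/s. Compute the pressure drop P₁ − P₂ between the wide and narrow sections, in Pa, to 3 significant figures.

1120000 Pa

By continuity, v₂ = v₁·A₁/A₂ = 1.40·(491/53.3) = 12.9 m/s.
Bernoulli (h₁ = h₂): P₁ − P₂ = ½ρ(v₂² − v₁²).
P₁ − P₂ = ½·13600·(12.9² − 1.40²) = ½·13600·164 = 1120000 Pa.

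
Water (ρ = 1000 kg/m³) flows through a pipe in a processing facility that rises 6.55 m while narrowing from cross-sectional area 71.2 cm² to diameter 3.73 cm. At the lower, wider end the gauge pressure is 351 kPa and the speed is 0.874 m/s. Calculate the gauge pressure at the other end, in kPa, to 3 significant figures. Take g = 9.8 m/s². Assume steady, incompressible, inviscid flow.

P₂ = 271 kPa

Mass conservation (A₁v₁ = A₂v₂) gives v₂ = 0.874 × 71.2/10.9 = 5.69 m/s.
Energy conservation along the streamline gives P₂ = P₁ − ½ρ(v₂² − v₁²) − ρg(h₂ − h₁).
P₂ = 351000 + ½·1000·(0.874² − 5.69²) − 1000·9.8·(+6.55) = 351000 + (-15800) − (64200) = 271000 Pa.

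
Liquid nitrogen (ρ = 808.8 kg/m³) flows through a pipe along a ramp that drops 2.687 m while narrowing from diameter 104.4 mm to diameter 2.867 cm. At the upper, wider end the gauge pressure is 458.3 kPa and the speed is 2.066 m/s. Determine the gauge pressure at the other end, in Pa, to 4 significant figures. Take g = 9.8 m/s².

P₂ = 177800 Pa

Continuity gives A₁v₁ = A₂v₂, so v₂ = (85.60 cm²)/(6.456 cm²) × 2.066 m/s = 27.40 m/s.
Energy conservation along the streamline gives P₂ = P₁ − ½ρ(v₂² − v₁²) − ρg(h₂ − h₁).
P₂ = 458300 + ½·808.8·(2.066² − 27.40²) − 808.8·9.8·(−2.687) = 458300 + (-301800) − (-21300) = 177800 Pa.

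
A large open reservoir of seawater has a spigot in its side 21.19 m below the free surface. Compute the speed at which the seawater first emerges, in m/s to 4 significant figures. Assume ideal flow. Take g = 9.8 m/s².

20.38 m/s

Torricelli's result v = √(2gh) gives v = √(2·9.8·21.19) = 20.38 m/s.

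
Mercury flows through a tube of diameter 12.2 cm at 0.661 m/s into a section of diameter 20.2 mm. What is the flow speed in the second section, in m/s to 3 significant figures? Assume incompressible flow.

24.1 m/s

By continuity, v₂ = v₁·A₁/A₂ = 0.661·(117/3.20) = 24.1 m/s.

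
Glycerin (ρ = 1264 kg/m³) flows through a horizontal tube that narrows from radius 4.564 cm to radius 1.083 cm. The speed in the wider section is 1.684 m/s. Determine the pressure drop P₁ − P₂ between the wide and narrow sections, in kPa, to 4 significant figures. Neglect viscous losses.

ΔP ≈ 563.5 kPa

Continuity gives A₁v₁ = A₂v₂, so v₂ = (65.44 cm²)/(3.685 cm²) × 1.684 m/s = 29.91 m/s.
With no height change, Bernoulli's equation is P₁ + ½ρv₁² = P₂ + ½ρv₂².
P₁ − P₂ = ½·1264·(29.91² − 1.684²) = ½·1264·891.6 = 563500 Pa.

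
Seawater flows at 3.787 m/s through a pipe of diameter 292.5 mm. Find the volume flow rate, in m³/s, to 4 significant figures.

Q ≈ 0.2545 m³/s

Q = A·v = 0.06720 m² × 3.787 m/s = 0.2545 m³/s.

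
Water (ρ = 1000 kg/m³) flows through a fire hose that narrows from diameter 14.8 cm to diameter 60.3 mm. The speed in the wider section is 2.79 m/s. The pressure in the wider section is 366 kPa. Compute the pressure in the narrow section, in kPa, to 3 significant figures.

P₂ ≈ 229 kPa

Continuity gives A₁v₁ = A₂v₂, so v₂ = (172 cm²)/(28.6 cm²) × 2.79 m/s = 16.8 m/s.
Bernoulli (h₁ = h₂): P₁ − P₂ = ½ρ(v₂² − v₁²).
P₂ = P₁ − ½ρ(v₂² − v₁²) = 366000 − ½·1000·(16.8² − 2.79²) = 366000 − 137000 = 229000 Pa.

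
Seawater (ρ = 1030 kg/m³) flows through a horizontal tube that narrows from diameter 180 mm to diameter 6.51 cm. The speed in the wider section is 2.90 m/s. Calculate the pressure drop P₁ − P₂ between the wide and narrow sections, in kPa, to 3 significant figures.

249 kPa

By continuity, v₂ = v₁·A₁/A₂ = 2.90·(254/33.3) = 22.2 m/s.
With no height change, Bernoulli's equation is P₁ + ½ρv₁² = P₂ + ½ρv₂².
P₁ − P₂ = ½·1030·(22.2² − 2.90²) = ½·1030·483 = 249000 Pa.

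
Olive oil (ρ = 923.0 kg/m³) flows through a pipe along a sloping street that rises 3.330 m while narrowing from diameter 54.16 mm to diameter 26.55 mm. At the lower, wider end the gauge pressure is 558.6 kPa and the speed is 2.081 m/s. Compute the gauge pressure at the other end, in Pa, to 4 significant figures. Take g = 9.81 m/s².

P₂ = 495800 Pa

Mass conservation (A₁v₁ = A₂v₂) gives v₂ = 2.081 × 23.04/5.536 = 8.660 m/s.
Applying Bernoulli between the two ends and solving for P₂: P₂ = P₁ + ½ρ(v₁² − v₂²) − ρgΔh.
P₂ = 558600 + ½·923.0·(2.081² − 8.660²) − 923.0·9.81·(+3.330) = 558600 + (-32610) − (30150) = 495800 Pa.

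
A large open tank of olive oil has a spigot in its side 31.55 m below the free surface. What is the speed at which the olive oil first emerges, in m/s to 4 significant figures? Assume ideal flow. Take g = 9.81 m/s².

Bernoulli from surface to hole (P equal, v_surface ≈ 0): v = √(2gh) = √(2×9.81×31.55) = 24.88 m/s.

24.88 m/s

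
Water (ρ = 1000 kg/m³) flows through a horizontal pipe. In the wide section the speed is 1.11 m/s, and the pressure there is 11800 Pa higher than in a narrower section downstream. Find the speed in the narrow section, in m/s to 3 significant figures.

v₂ ≈ 4.98 m/s

Horizontal Bernoulli: P₁ + ½ρv₁² = P₂ + ½ρv₂², so v₂² = v₁² + 2(P₁ − P₂)/ρ.
v₂ = √(1.11² + 2·11800/1000) = √(1.23 + 23.6) = 4.98 m/s.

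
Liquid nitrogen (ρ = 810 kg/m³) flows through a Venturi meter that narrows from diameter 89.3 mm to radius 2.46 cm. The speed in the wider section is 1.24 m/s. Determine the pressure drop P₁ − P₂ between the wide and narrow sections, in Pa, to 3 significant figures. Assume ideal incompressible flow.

ΔP ≈ 6140 Pa

By continuity, v₂ = v₁·A₁/A₂ = 1.24·(62.6/19.0) = 4.09 m/s.
Along the horizontal streamline, P + ½ρv² is constant.
P₁ − P₂ = ½·810·(4.09² − 1.24²) = ½·810·15.1 = 6140 Pa.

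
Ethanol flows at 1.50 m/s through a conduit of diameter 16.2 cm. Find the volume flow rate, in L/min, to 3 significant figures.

Q = A·v = 0.0206 m² × 1.50 m/s = 0.0309 m³/s.
Converting: 0.0309 m³/s × 60000 = 1860 L/min.

1860 L/min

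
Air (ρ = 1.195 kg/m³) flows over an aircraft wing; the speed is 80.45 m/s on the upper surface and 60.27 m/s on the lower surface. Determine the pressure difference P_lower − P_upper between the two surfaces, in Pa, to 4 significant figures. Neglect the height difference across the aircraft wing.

Bernoulli (same height): P_lower − P_upper = ½ρ(v_upper² − v_lower²).
ΔP = ½·1.195·(80.45² − 60.27²) = 1697 Pa.

ΔP = 1697 Pa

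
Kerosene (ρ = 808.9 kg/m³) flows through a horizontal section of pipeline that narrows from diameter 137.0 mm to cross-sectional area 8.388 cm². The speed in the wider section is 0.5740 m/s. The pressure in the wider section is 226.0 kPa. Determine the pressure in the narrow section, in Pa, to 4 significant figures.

P₂ = 185000 Pa

Mass conservation (A₁v₁ = A₂v₂) gives v₂ = 0.5740 × 147.4/8.388 = 10.09 m/s.
The pipe is horizontal, so Bernoulli reduces to P₁ + ½ρv₁² = P₂ + ½ρv₂².
P₂ = P₁ − ½ρ(v₂² − v₁²) = 226000 − ½·808.9·(10.09² − 0.5740²) = 226000 − 41020 = 185000 Pa.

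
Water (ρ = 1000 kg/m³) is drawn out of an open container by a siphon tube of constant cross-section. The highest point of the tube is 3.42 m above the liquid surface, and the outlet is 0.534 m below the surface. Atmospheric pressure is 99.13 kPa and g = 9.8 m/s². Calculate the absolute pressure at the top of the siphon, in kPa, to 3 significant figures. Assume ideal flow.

The outlet speed comes from Torricelli: v = √(2g·0.534) = 3.24 m/s.
With constant cross-section the crest speed equals v; applying Bernoulli from the surface up to the crest, P_top = P_atm − ½ρv² − ρg·h_top.
P_top = 99130 − ½·1000·3.24² − 1000·9.8·3.42 = 60400 Pa.

P_top ≈ 60.4 kPa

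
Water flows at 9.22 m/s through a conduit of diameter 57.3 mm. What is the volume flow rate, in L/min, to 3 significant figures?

Q = 1430 L/min

Q = A·v = 0.00258 m² × 9.22 m/s = 0.0238 m³/s.
Converting: 0.0238 m³/s × 60000 = 1430 L/min.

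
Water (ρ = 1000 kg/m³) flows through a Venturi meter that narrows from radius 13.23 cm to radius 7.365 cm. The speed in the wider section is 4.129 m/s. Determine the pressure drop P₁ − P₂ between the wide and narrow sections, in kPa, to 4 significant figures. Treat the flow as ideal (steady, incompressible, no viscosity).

80.23 kPa

The volume flow rate is constant, so v₂ = (A₁/A₂)v₁ = (549.9/170.4)·4.129 = 13.32 m/s.
Bernoulli (h₁ = h₂): P₁ − P₂ = ½ρ(v₂² − v₁²).
P₁ − P₂ = ½·1000·(13.32² − 4.129²) = ½·1000·160.5 = 80230 Pa.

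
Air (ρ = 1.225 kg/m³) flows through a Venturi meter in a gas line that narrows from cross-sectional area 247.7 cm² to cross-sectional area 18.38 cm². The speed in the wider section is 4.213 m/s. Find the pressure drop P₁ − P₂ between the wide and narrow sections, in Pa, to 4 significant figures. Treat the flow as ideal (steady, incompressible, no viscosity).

By continuity, v₂ = v₁·A₁/A₂ = 4.213·(247.7/18.38) = 56.78 m/s.
With no height change, Bernoulli's equation is P₁ + ½ρv₁² = P₂ + ½ρv₂².
P₁ − P₂ = ½·1.225·(56.78² − 4.213²) = ½·1.225·3206 = 1964 Pa.

ΔP ≈ 1964 Pa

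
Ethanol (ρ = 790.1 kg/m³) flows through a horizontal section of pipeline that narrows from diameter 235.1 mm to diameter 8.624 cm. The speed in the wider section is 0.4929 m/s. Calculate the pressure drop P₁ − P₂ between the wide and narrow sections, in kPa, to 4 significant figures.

Mass conservation (A₁v₁ = A₂v₂) gives v₂ = 0.4929 × 434.1/58.41 = 3.663 m/s.
Bernoulli (h₁ = h₂): P₁ − P₂ = ½ρ(v₂² − v₁²).
P₁ − P₂ = ½·790.1·(3.663² − 0.4929²) = ½·790.1·13.18 = 5205 Pa.

ΔP ≈ 5.205 kPa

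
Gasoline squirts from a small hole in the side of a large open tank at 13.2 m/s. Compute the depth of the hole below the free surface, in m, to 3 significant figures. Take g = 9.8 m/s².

For a small hole in a large open tank, ½v² = gh, giving h = v²/(2g).
h = 13.2²/(2·9.8) = 174/19.60 = 8.89 m.

8.89 m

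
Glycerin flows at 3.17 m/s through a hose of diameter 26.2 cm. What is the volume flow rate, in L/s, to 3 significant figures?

Q = A·v = 0.0539 m² × 3.17 m/s = 0.171 m³/s.
Converting: 0.171 m³/s × 1000 = 171 L/s.

Q = 171 L/s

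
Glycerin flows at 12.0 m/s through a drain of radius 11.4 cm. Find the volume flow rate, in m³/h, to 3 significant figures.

Q = A·v = 0.0408 m² × 12.0 m/s = 0.490 m³/s.
Converting: 0.490 m³/s × 3600 = 1760 m³/h.

Q ≈ 1760 m³/h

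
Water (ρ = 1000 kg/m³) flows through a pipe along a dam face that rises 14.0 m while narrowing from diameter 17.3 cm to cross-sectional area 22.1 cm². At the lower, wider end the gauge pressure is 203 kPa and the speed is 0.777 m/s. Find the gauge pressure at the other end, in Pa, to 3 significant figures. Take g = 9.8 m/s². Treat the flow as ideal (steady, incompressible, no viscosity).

P₂ ≈ 32000 Pa

Continuity gives A₁v₁ = A₂v₂, so v₂ = (235 cm²)/(22.1 cm²) × 0.777 m/s = 8.26 m/s.
Bernoulli: P₁ + ½ρv₁² + ρg h₁ = P₂ + ½ρv₂² + ρg h₂, so P₂ = P₁ + ½ρ(v₁² − v₂²) − ρg(h₂ − h₁).
P₂ = 203000 + ½·1000·(0.777² − 8.26²) − 1000·9.8·(+14.0) = 203000 + (-33800) − (137000) = 32000 Pa.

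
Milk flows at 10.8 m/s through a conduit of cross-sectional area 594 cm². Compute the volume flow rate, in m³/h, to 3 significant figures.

Q ≈ 2310 m³/h

Q = A·v = 0.0594 m² × 10.8 m/s = 0.642 m³/s.
Converting: 0.642 m³/s × 3600 = 2310 m³/h.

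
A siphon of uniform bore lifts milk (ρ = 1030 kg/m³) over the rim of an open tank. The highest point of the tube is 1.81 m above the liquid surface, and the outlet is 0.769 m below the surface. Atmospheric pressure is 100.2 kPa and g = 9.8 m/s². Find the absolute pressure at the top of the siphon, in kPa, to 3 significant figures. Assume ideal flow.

P_top = 74.2 kPa

The outlet speed comes from Torricelli: v = √(2g·0.769) = 3.88 m/s.
Continuity keeps v the same throughout the tube; from surface to crest, P_atm + 0 = P_top + ½ρv² + ρg·h_top.
P_top = 100200 − ½·1030·3.88² − 1030·9.8·1.81 = 74200 Pa.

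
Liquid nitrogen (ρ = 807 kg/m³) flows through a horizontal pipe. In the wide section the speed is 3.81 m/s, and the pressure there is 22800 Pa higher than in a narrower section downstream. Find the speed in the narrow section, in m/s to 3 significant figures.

v₂ ≈ 8.43 m/s

With h₁ = h₂, rearranging Bernoulli gives v₂ = √(v₁² + 2ΔP/ρ).
v₂ = √(3.81² + 2·22800/807) = √(14.5 + 56.5) = 8.43 m/s.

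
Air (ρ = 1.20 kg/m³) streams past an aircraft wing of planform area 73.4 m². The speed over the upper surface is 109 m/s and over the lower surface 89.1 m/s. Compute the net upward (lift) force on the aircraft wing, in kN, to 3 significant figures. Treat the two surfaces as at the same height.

The faster flow above has the lower pressure; Bernoulli (same height) gives ΔP = ½ρ(v_up² − v_low²).
ΔP = ½·1.20·(109² − 89.1²) = 2370 Pa.
Lift = ΔP · A = 2370 × 73.4 = 174000 N.

F ≈ 174 kN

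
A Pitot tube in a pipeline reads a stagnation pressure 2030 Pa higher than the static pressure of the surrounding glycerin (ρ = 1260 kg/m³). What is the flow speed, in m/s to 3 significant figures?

Bernoulli between the free stream and the stagnation point: ½ρv² = P_stag − P_static.
v = √(2ΔP/ρ) = √(2·2030/1260) = 1.80 m/s.

v = 1.80 m/s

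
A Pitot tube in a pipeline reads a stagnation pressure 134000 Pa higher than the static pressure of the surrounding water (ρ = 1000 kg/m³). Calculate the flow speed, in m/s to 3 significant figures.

The dynamic pressure equals the rise in static pressure at the stagnation point: ΔP = ½ρv².
v = √(2ΔP/ρ) = √(2·134000/1000) = 16.4 m/s.

16.4 m/s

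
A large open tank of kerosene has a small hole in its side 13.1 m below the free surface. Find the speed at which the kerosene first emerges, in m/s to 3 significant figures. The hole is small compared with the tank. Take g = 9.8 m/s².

Bernoulli from surface to hole (P equal, v_surface ≈ 0): v = √(2gh) = √(2×9.8×13.1) = 16.0 m/s.

v ≈ 16.0 m/s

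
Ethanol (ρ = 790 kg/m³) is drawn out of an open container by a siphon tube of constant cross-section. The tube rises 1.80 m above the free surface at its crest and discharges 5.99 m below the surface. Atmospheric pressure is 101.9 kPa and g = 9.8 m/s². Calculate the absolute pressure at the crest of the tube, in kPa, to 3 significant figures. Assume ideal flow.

From the surface to the outlet (both open to atmosphere, surface at rest): v = √(2g·h_out) = √(2·9.8·5.99) = 10.8 m/s.
Continuity keeps v the same throughout the tube; from surface to crest, P_atm + 0 = P_top + ½ρv² + ρg·h_top.
P_top = 101900 − ½·790·10.8² − 790·9.8·1.80 = 41600 Pa.

41.6 kPa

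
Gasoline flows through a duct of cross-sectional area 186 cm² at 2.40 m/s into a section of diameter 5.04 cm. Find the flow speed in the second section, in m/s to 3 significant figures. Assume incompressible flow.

Mass conservation (A₁v₁ = A₂v₂) gives v₂ = 2.40 × 186/20.0 = 22.4 m/s.

22.4 m/s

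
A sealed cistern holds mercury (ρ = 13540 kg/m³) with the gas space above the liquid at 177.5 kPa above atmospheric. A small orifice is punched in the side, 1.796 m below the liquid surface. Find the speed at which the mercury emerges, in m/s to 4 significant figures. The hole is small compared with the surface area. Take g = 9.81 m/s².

Take point 1 at the surface (v₁ ≈ 0) and point 2 at the hole (at atmospheric pressure). Bernoulli: P₁ + ρg h = P_atm + ½ρv₂².
With P₁ − P_atm = 177500 Pa, v₂ = √(2gh + 2ΔP/ρ) = √(2·9.81·1.796 + 2·177500/13540) = 7.839 m/s.

v ≈ 7.839 m/s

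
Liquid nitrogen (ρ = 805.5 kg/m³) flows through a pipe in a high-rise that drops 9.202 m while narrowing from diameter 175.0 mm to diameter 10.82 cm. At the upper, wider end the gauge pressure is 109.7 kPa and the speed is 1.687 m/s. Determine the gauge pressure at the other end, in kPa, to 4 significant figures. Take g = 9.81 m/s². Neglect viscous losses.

Mass conservation (A₁v₁ = A₂v₂) gives v₂ = 1.687 × 240.5/91.95 = 4.413 m/s.
Bernoulli: P₁ + ½ρv₁² + ρg h₁ = P₂ + ½ρv₂² + ρg h₂, so P₂ = P₁ + ½ρ(v₁² − v₂²) − ρg(h₂ − h₁).
P₂ = 109700 + ½·805.5·(1.687² − 4.413²) − 805.5·9.81·(−9.202) = 109700 + (-6697) − (-72710) = 175700 Pa.

P₂ ≈ 175.7 kPa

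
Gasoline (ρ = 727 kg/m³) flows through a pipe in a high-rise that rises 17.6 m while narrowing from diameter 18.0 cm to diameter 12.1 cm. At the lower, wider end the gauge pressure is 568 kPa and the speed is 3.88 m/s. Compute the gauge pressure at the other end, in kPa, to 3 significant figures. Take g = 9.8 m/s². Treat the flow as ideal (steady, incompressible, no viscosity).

421 kPa

Continuity gives A₁v₁ = A₂v₂, so v₂ = (254 cm²)/(115 cm²) × 3.88 m/s = 8.59 m/s.
Energy conservation along the streamline gives P₂ = P₁ − ½ρ(v₂² − v₁²) − ρg(h₂ − h₁).
P₂ = 568000 + ½·727·(3.88² − 8.59²) − 727·9.8·(+17.6) = 568000 + (-21300) − (125000) = 421000 Pa.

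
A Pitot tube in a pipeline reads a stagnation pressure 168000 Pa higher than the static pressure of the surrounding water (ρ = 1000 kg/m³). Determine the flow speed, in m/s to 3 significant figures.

At the stagnation point the flow is brought to rest, so Bernoulli gives P_stag − P_static = ½ρv².
v = √(2ΔP/ρ) = √(2·168000/1000) = 18.3 m/s.

v = 18.3 m/s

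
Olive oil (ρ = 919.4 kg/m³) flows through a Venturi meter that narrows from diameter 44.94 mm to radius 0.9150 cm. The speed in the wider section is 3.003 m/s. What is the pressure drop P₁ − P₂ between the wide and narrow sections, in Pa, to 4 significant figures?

146600 Pa

Continuity gives A₁v₁ = A₂v₂, so v₂ = (15.86 cm²)/(2.630 cm²) × 3.003 m/s = 18.11 m/s.
Along the horizontal streamline, P + ½ρv² is constant.
P₁ − P₂ = ½·919.4·(18.11² − 3.003²) = ½·919.4·319.0 = 146600 Pa.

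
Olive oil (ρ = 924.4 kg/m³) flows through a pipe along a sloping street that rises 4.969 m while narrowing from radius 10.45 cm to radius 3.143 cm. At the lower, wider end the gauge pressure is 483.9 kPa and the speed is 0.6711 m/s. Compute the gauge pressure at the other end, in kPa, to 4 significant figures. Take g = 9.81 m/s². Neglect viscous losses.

Mass conservation (A₁v₁ = A₂v₂) gives v₂ = 0.6711 × 343.1/31.03 = 7.419 m/s.
Energy conservation along the streamline gives P₂ = P₁ − ½ρ(v₂² − v₁²) − ρg(h₂ − h₁).
P₂ = 483900 + ½·924.4·(0.6711² − 7.419²) − 924.4·9.81·(+4.969) = 483900 + (-25230) − (45060) = 413600 Pa.

P₂ ≈ 413.6 kPa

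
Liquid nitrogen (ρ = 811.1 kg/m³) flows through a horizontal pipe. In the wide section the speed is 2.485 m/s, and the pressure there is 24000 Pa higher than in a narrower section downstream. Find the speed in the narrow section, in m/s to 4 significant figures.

8.084 m/s

Horizontal Bernoulli: P₁ + ½ρv₁² = P₂ + ½ρv₂², so v₂² = v₁² + 2(P₁ − P₂)/ρ.
v₂ = √(2.485² + 2·24000/811.1) = √(6.175 + 59.18) = 8.084 m/s.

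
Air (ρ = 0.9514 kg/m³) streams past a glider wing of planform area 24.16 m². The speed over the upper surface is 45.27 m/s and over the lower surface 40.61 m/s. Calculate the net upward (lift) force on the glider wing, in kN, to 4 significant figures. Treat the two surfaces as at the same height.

The faster flow above has the lower pressure; Bernoulli (same height) gives ΔP = ½ρ(v_up² − v_low²).
ΔP = ½·0.9514·(45.27² − 40.61²) = 190.4 Pa.
Lift = ΔP · A = 190.4 × 24.16 = 4599 N.

F ≈ 4.599 kN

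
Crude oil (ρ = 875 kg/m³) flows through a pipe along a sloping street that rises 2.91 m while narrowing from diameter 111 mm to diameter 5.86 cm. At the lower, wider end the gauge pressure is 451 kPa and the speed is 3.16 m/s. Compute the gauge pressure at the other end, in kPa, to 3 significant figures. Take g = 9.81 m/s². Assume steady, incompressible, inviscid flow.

Mass conservation (A₁v₁ = A₂v₂) gives v₂ = 3.16 × 96.8/27.0 = 11.3 m/s.
Energy conservation along the streamline gives P₂ = P₁ − ½ρ(v₂² − v₁²) − ρg(h₂ − h₁).
P₂ = 451000 + ½·875·(3.16² − 11.3²) − 875·9.81·(+2.91) = 451000 + (-51900) − (25000) = 374000 Pa.

374 kPa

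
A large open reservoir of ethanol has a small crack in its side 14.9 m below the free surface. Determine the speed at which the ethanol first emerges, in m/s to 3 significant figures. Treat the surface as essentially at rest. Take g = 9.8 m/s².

Bernoulli from surface to hole (P equal, v_surface ≈ 0): v = √(2gh) = √(2×9.8×14.9) = 17.1 m/s.

17.1 m/s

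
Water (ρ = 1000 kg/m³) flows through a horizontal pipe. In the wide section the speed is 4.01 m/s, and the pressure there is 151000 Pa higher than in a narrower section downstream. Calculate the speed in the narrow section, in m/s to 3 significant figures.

v₂ ≈ 17.8 m/s

Horizontal Bernoulli: P₁ + ½ρv₁² = P₂ + ½ρv₂², so v₂² = v₁² + 2(P₁ − P₂)/ρ.
v₂ = √(4.01² + 2·151000/1000) = √(16.1 + 302) = 17.8 m/s.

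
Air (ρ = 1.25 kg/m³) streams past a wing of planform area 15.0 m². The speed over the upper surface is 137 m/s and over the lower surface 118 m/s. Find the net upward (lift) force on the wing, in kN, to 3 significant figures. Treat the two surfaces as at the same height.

The faster flow above has the lower pressure; Bernoulli (same height) gives ΔP = ½ρ(v_up² − v_low²).
ΔP = ½·1.25·(137² − 118²) = 3030 Pa.
Lift = ΔP · A = 3030 × 15.0 = 45400 N.

F ≈ 45.4 kN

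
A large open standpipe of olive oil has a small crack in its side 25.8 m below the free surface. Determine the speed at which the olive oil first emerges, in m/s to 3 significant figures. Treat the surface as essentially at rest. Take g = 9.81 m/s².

v = 22.5 m/s

Torricelli's result v = √(2gh) gives v = √(2·9.81·25.8) = 22.5 m/s.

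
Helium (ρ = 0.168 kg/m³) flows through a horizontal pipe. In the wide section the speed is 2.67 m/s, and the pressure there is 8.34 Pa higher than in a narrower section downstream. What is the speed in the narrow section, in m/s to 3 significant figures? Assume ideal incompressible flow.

v₂ ≈ 10.3 m/s

Along the level pipe P + ½ρv² is conserved, hence v₂² = v₁² + 2(P₁ − P₂)/ρ.
v₂ = √(2.67² + 2·8.34/0.168) = √(7.13 + 99.3) = 10.3 m/s.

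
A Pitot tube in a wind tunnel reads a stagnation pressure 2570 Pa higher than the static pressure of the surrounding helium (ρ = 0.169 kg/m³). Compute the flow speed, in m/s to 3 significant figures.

174 m/s

At the stagnation point the flow is brought to rest, so Bernoulli gives P_stag − P_static = ½ρv².
v = √(2ΔP/ρ) = √(2·2570/0.169) = 174 m/s.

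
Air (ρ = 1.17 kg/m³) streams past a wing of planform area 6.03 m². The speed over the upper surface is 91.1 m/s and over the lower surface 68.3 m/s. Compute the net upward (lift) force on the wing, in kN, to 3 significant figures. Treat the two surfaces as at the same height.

With equal heights on the two surfaces, Bernoulli gives P_lower − P_upper = ½ρ(v_upper² − v_lower²).
ΔP = ½·1.17·(91.1² − 68.3²) = 2130 Pa.
Lift = ΔP · A = 2130 × 6.03 = 12800 N.

F = 12.8 kN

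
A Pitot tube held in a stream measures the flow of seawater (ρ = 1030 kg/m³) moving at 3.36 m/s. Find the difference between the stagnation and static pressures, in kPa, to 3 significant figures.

At the stagnation point the flow is brought to rest, so Bernoulli gives P_stag − P_static = ½ρv².
ΔP = ½·1030·3.36² = 5810 Pa.

ΔP = 5.81 kPa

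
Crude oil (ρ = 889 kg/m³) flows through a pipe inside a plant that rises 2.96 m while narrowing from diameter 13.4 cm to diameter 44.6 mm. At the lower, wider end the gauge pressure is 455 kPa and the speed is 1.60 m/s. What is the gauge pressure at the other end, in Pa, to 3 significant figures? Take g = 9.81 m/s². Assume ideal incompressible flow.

The volume flow rate is constant, so v₂ = (A₁/A₂)v₁ = (141/15.6)·1.60 = 14.4 m/s.
Bernoulli: P₁ + ½ρv₁² + ρg h₁ = P₂ + ½ρv₂² + ρg h₂, so P₂ = P₁ + ½ρ(v₁² − v₂²) − ρg(h₂ − h₁).
P₂ = 455000 + ½·889·(1.60² − 14.4²) − 889·9.81·(+2.96) = 455000 + (-91600) − (25800) = 338000 Pa.

P₂ ≈ 338000 Pa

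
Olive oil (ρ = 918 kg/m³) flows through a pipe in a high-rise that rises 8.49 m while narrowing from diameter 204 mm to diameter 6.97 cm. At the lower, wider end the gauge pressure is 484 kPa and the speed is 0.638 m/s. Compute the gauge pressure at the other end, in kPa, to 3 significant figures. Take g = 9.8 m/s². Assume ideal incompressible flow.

394 kPa

By continuity, v₂ = v₁·A₁/A₂ = 0.638·(327/38.2) = 5.47 m/s.
Energy conservation along the streamline gives P₂ = P₁ − ½ρ(v₂² − v₁²) − ρg(h₂ − h₁).
P₂ = 484000 + ½·918·(0.638² − 5.47²) − 918·9.8·(+8.49) = 484000 + (-13500) − (76400) = 394000 Pa.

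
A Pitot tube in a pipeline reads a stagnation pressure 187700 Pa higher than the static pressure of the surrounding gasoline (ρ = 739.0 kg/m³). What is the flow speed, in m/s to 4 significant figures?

v ≈ 22.54 m/s

The dynamic pressure equals the rise in static pressure at the stagnation point: ΔP = ½ρv².
v = √(2ΔP/ρ) = √(2·187700/739.0) = 22.54 m/s.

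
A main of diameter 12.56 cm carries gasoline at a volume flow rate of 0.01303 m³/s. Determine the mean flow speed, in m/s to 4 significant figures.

v ≈ 1.052 m/s

Q = 0.01303 m³/s = 0.01303 m³/s.
v = Q/A = 0.01303 / 0.01239 = 1.052 m/s.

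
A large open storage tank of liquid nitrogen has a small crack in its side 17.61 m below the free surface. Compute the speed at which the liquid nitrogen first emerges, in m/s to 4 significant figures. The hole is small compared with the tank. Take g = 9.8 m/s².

Bernoulli from surface to hole (P equal, v_surface ≈ 0): v = √(2gh) = √(2×9.8×17.61) = 18.58 m/s.

v = 18.58 m/s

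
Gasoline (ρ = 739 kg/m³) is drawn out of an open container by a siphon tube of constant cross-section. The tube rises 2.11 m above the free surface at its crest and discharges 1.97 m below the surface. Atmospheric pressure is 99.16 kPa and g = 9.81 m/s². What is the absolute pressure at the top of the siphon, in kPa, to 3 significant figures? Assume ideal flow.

The outlet speed comes from Torricelli: v = √(2g·1.97) = 6.22 m/s.
The bore is uniform, so the speed at the crest is the same v. Bernoulli surface→crest: P_atm = P_top + ½ρv² + ρg·h_top.
P_top = 99160 − ½·739·6.22² − 739·9.81·2.11 = 69600 Pa.

P_top = 69.6 kPa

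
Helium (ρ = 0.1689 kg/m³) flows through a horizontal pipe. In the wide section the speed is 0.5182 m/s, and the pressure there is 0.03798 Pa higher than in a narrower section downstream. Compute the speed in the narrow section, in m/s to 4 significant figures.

0.8475 m/s

Along the level pipe P + ½ρv² is conserved, hence v₂² = v₁² + 2(P₁ − P₂)/ρ.
v₂ = √(0.5182² + 2·0.03798/0.1689) = √(0.2685 + 0.4497) = 0.8475 m/s.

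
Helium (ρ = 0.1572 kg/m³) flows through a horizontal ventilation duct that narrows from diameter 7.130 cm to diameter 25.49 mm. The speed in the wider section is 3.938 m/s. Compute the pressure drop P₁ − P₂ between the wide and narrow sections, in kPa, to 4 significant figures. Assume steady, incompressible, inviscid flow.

By continuity, v₂ = v₁·A₁/A₂ = 3.938·(39.93/5.103) = 30.81 m/s.
Along the horizontal streamline, P + ½ρv² is constant.
P₁ − P₂ = ½·0.1572·(30.81² − 3.938²) = ½·0.1572·933.9 = 73.40 Pa.

ΔP ≈ 0.07340 kPa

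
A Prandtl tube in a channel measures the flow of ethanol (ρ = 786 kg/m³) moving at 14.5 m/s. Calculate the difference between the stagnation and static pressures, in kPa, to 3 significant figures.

At the stagnation point the flow is brought to rest, so Bernoulli gives P_stag − P_static = ½ρv².
ΔP = ½·786·14.5² = 82600 Pa.

ΔP ≈ 82.6 kPa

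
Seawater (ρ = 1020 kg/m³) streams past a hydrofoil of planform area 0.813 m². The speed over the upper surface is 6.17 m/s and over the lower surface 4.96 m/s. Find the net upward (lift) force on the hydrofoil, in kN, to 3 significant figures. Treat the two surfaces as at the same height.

From P + ½ρv² = const at equal height, P_low − P_up = ½ρ(v_up² − v_low²).
ΔP = ½·1020·(6.17² − 4.96²) = 6870 Pa.
Lift = ΔP · A = 6870 × 0.813 = 5580 N.

F ≈ 5.58 kN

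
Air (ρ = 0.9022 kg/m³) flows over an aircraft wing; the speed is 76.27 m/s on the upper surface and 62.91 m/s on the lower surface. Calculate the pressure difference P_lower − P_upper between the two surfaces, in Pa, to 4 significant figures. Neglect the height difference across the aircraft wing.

ΔP ≈ 838.8 Pa

Bernoulli (same height): P_lower − P_upper = ½ρ(v_upper² − v_lower²).
ΔP = ½·0.9022·(76.27² − 62.91²) = 838.8 Pa.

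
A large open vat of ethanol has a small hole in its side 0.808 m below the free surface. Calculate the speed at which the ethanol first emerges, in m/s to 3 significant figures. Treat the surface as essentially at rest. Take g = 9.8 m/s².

3.98 m/s

The surface is effectively still and both ends are open, so ½v² = gh and v = √(2·9.8·0.808) = 3.98 m/s.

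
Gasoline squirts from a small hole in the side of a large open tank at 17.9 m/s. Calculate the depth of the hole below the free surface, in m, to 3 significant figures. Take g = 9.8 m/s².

Torricelli: v = √(2gh), so h = v²/(2g).
h = 17.9²/(2·9.8) = 320/19.60 = 16.3 m.

16.3 m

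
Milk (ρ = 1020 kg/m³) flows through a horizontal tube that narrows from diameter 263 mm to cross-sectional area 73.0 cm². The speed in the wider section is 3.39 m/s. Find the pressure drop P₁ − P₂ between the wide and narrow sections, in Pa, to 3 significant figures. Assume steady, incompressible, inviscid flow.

319000 Pa

By continuity, v₂ = v₁·A₁/A₂ = 3.39·(543/73.0) = 25.2 m/s.
With no height change, Bernoulli's equation is P₁ + ½ρv₁² = P₂ + ½ρv₂².
P₁ − P₂ = ½·1020·(25.2² − 3.39²) = ½·1020·625 = 319000 Pa.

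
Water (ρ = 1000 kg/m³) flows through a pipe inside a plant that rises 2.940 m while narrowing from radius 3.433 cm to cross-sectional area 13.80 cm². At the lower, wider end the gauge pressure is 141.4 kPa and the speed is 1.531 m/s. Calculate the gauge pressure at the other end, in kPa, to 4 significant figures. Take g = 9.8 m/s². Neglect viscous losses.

P₂ = 105.3 kPa

The volume flow rate is constant, so v₂ = (A₁/A₂)v₁ = (37.03/13.80)·1.531 = 4.108 m/s.
Applying Bernoulli between the two ends and solving for P₂: P₂ = P₁ + ½ρ(v₁² − v₂²) − ρgΔh.
P₂ = 141400 + ½·1000·(1.531² − 4.108²) − 1000·9.8·(+2.940) = 141400 + (-7264) − (28810) = 105300 Pa.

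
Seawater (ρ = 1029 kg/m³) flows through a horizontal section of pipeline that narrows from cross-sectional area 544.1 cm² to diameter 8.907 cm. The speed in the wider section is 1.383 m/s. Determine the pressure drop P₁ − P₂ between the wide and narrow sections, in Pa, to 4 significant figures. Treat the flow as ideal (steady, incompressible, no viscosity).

ΔP = 74050 Pa

By continuity, v₂ = v₁·A₁/A₂ = 1.383·(544.1/62.31) = 12.08 m/s.
The pipe is horizontal, so Bernoulli reduces to P₁ + ½ρv₁² = P₂ + ½ρv₂².
P₁ − P₂ = ½·1029·(12.08² − 1.383²) = ½·1029·143.9 = 74050 Pa.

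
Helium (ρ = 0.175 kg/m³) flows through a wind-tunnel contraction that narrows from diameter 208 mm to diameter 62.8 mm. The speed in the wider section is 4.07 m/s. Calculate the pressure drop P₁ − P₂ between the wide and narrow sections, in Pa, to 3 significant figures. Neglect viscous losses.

ΔP ≈ 173 Pa

The volume flow rate is constant, so v₂ = (A₁/A₂)v₁ = (340/31.0)·4.07 = 44.6 m/s.
Bernoulli (h₁ = h₂): P₁ − P₂ = ½ρ(v₂² − v₁²).
P₁ − P₂ = ½·0.175·(44.6² − 4.07²) = ½·0.175·1980 = 173 Pa.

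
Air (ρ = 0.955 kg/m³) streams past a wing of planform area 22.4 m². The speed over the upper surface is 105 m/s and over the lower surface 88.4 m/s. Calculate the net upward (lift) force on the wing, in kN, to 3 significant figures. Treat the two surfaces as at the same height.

F ≈ 34.3 kN

With equal heights on the two surfaces, Bernoulli gives P_lower − P_upper = ½ρ(v_upper² − v_lower²).
ΔP = ½·0.955·(105² − 88.4²) = 1530 Pa.
Lift = ΔP · A = 1530 × 22.4 = 34300 N.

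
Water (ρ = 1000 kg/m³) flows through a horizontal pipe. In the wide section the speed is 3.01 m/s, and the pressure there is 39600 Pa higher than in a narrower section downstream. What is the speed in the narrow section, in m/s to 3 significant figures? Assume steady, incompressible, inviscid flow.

Horizontal Bernoulli: P₁ + ½ρv₁² = P₂ + ½ρv₂², so v₂² = v₁² + 2(P₁ − P₂)/ρ.
v₂ = √(3.01² + 2·39600/1000) = √(9.06 + 79.2) = 9.39 m/s.

9.39 m/s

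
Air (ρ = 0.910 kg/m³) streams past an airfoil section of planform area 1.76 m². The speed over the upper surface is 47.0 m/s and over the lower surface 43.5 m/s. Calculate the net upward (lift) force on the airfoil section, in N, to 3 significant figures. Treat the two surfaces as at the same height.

F ≈ 254 N

The faster flow above has the lower pressure; Bernoulli (same height) gives ΔP = ½ρ(v_up² − v_low²).
ΔP = ½·0.910·(47.0² − 43.5²) = 144 Pa.
Lift = ΔP · A = 144 × 1.76 = 254 N.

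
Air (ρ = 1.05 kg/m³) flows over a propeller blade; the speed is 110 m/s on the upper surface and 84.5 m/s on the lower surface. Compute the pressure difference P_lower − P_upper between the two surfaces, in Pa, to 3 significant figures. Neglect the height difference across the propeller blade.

The pressure is lower where the speed is higher: ΔP = ½ρ(v_up² − v_low²).
ΔP = ½·1.05·(110² − 84.5²) = 2600 Pa.

ΔP ≈ 2600 Pa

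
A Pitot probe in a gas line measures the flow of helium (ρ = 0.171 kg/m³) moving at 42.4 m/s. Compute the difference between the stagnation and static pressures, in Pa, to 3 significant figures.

ΔP = 154 Pa

Bernoulli between the free stream and the stagnation point: ½ρv² = P_stag − P_static.
ΔP = ½·0.171·42.4² = 154 Pa.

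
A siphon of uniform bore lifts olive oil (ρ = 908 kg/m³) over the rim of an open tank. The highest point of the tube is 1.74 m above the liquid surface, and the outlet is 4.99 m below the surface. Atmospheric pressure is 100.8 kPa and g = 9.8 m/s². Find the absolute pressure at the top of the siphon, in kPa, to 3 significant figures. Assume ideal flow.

From the surface to the outlet (both open to atmosphere, surface at rest): v = √(2g·h_out) = √(2·9.8·4.99) = 9.89 m/s.
Continuity keeps v the same throughout the tube; from surface to crest, P_atm + 0 = P_top + ½ρv² + ρg·h_top.
P_top = 100800 − ½·908·9.89² − 908·9.8·1.74 = 40900 Pa.

P_top = 40.9 kPa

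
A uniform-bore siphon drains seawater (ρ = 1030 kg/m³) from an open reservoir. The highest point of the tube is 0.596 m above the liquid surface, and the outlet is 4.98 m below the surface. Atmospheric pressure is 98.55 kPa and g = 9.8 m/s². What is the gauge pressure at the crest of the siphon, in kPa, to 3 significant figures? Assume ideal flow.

-56.3 kPa

From the surface to the outlet (both open to atmosphere, surface at rest): v = √(2g·h_out) = √(2·9.8·4.98) = 9.88 m/s.
Continuity keeps v the same throughout the tube; from surface to crest, P_atm + 0 = P_top + ½ρv² + ρg·h_top.
P_top = 98550 − ½·1030·9.88² − 1030·9.8·0.596 = 42300 Pa. So P_gauge = P_top − P_atm = -56300 Pa.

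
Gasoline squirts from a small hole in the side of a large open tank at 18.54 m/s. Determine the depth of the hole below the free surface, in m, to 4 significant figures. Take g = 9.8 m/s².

Torricelli: v = √(2gh), so h = v²/(2g).
h = 18.54²/(2·9.8) = 343.7/19.60 = 17.54 m.

h = 17.54 m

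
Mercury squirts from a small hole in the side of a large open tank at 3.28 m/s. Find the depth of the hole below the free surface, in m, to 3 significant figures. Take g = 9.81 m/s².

For a small hole in a large open tank, ½v² = gh, giving h = v²/(2g).
h = 3.28²/(2·9.81) = 10.8/19.62 = 0.548 m.

h ≈ 0.548 m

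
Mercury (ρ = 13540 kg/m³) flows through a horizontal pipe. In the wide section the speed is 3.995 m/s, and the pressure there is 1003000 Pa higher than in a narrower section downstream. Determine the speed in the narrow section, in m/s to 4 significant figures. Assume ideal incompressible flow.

Along the level pipe P + ½ρv² is conserved, hence v₂² = v₁² + 2(P₁ − P₂)/ρ.
v₂ = √(3.995² + 2·1003000/13540) = √(15.96 + 148.2) = 12.81 m/s.

v₂ ≈ 12.81 m/s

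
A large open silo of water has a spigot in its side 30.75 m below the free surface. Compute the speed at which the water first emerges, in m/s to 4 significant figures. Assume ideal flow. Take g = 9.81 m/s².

The surface is effectively still and both ends are open, so ½v² = gh and v = √(2·9.81·30.75) = 24.56 m/s.

v = 24.56 m/s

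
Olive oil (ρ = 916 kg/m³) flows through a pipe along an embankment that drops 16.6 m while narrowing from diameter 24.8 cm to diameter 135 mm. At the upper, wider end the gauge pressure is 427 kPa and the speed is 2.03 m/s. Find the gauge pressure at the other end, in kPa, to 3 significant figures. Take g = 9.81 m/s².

P₂ ≈ 557 kPa

Continuity gives A₁v₁ = A₂v₂, so v₂ = (483 cm²)/(143 cm²) × 2.03 m/s = 6.85 m/s.
Bernoulli: P₁ + ½ρv₁² + ρg h₁ = P₂ + ½ρv₂² + ρg h₂, so P₂ = P₁ + ½ρ(v₁² − v₂²) − ρg(h₂ − h₁).
P₂ = 427000 + ½·916·(2.03² − 6.85²) − 916·9.81·(−16.6) = 427000 + (-19600) − (-149000) = 557000 Pa.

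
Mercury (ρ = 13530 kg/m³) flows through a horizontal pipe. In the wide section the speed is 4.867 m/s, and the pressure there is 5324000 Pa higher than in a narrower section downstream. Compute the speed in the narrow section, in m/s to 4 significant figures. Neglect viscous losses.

Horizontal Bernoulli: P₁ + ½ρv₁² = P₂ + ½ρv₂², so v₂² = v₁² + 2(P₁ − P₂)/ρ.
v₂ = √(4.867² + 2·5324000/13530) = √(23.69 + 787.0) = 28.47 m/s.

v₂ ≈ 28.47 m/s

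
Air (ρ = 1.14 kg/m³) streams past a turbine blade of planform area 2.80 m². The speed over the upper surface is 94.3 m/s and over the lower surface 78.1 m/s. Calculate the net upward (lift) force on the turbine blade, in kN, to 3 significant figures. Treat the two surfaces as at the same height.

From P + ½ρv² = const at equal height, P_low − P_up = ½ρ(v_up² − v_low²).
ΔP = ½·1.14·(94.3² − 78.1²) = 1590 Pa.
Lift = ΔP · A = 1590 × 2.80 = 4460 N.

F ≈ 4.46 kN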